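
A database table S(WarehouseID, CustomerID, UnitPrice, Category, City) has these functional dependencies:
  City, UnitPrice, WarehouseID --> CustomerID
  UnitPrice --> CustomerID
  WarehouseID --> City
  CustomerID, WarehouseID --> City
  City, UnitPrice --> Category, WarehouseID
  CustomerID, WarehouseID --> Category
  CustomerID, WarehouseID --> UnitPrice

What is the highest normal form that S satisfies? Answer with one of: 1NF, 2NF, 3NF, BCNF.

Candidate keys: {City, UnitPrice}, {CustomerID, WarehouseID}, {UnitPrice, WarehouseID}. Prime attributes: {City, CustomerID, UnitPrice, WarehouseID}.
UnitPrice --> CustomerID: {UnitPrice}⁺ = {CustomerID, UnitPrice}, which is not all of the attributes, so the left side is not a superkey — BCNF is violated.
But every attribute on its right side ({CustomerID}) is prime, and the same holds for every other non-superkey FD, so 3NF still holds.

3NF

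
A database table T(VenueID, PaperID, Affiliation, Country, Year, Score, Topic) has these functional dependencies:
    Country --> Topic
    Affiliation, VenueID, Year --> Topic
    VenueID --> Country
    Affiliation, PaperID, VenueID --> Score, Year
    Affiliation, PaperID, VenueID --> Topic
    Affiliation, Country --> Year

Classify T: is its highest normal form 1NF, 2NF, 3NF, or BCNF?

1NF

Candidate key: {Affiliation, PaperID, VenueID}. Prime attributes: {Affiliation, PaperID, VenueID}.
Country --> Topic breaks BCNF: {Country}⁺ = {Country, Topic}, so {Country} is not a superkey.
Because {Topic} is non-prime and the left side of Country --> Topic is not a superkey, the relation is not in 3NF.
Since {VenueID} ⊂ {Affiliation, PaperID, VenueID} and {VenueID}⁺ ⊇ {Country, Topic} with {Country, Topic} non-prime, there is a partial dependency; 2NF fails.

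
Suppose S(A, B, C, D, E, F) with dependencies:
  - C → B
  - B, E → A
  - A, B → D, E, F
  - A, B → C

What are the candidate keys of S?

Closure of {A, B} is {A, B, C, D, E, F}, the whole schema; {A, B} is a candidate key.
Closure of {A, C} is {A, B, C, D, E, F}, the whole schema; {A, C} is a candidate key.
Closure of {B, E} is {A, B, C, D, E, F}, the whole schema; {B, E} is a candidate key.
Closure of {C, E} is {A, B, C, D, E, F}, the whole schema; {C, E} is a candidate key.
Any other superkey properly contains one of these, so there are no further candidate keys.

{A, B}, {A, C}, {B, E}, {C, E}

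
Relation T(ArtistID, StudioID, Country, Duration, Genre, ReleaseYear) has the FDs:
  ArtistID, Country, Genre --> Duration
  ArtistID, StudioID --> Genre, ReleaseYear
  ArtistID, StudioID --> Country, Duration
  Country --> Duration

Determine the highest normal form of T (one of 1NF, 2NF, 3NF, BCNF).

Candidate key: {ArtistID, StudioID}. Prime attributes: {ArtistID, StudioID}.
ArtistID, Country, Genre --> Duration breaks BCNF: {ArtistID, Country, Genre}⁺ = {ArtistID, Country, Duration, Genre}, so {ArtistID, Country, Genre} is not a superkey.
ArtistID, Country, Genre --> Duration has non-prime {Duration} on the right and a non-superkey on the left, so 3NF fails.
No proper subset of a key has a non-prime attribute in its closure, so there is no partial dependency; 2NF holds.

2NF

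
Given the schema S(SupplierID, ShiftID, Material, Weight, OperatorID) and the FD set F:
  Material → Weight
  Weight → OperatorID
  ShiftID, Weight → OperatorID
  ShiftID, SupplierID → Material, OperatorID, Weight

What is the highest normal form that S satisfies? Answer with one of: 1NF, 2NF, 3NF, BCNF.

2NF

Candidate key: {ShiftID, SupplierID}. Prime attributes: {ShiftID, SupplierID}.
For Material → Weight we have {Material}⁺ = {Material, OperatorID, Weight}; {Material} is not a superkey, so BCNF fails.
Material → Weight has non-prime {Weight} on the right and a non-superkey on the left, so 3NF fails.
No non-prime attribute depends on a proper subset of any candidate key, so 2NF holds.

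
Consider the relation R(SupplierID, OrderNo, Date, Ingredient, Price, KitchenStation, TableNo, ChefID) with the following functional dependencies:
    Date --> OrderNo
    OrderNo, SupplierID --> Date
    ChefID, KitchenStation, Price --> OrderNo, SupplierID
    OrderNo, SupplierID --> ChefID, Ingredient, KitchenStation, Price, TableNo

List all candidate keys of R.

{ChefID, KitchenStation, Price}, {Date, SupplierID}, {OrderNo, SupplierID}

{Date, SupplierID}⁺ = {ChefID, Date, Ingredient, KitchenStation, OrderNo, Price, SupplierID, TableNo} — all of the relation — so {Date, SupplierID} is a candidate key.
{OrderNo, SupplierID}⁺ = {ChefID, Date, Ingredient, KitchenStation, OrderNo, Price, SupplierID, TableNo} — all of the relation — so {OrderNo, SupplierID} is a candidate key.
{ChefID, KitchenStation, Price}⁺ = {ChefID, Date, Ingredient, KitchenStation, OrderNo, Price, SupplierID, TableNo} — all of the relation — so {ChefID, KitchenStation, Price} is a candidate key.
These are minimal and exhaustive — every other superkey contains one of them.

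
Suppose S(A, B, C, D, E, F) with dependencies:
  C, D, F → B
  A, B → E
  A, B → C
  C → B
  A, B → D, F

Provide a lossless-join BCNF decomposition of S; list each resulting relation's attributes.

{A, C, D, E, F}; {B, C}

Candidate keys of the original relation: {A, B}, {A, C}.
Within {A, B, C, D, E, F}: {C, D, F}⁺ ∩ {A, B, C, D, E, F} = {B, C, D, F}, not the whole set, so C, D, F → B violates BCNF; decompose into {B, C, D, F} and {A, C, D, E, F}.
Within {B, C, D, F}: {C}⁺ ∩ {B, C, D, F} = {B, C}, not the whole set, so C → B violates BCNF; decompose into {B, C} and {C, D, F}.
{B, C} is in BCNF.
{C, D, F} is in BCNF.
{A, C, D, E, F} is in BCNF.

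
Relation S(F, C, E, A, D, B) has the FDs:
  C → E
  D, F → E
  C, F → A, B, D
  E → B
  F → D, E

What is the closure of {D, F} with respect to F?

{B, D, E, F}

Start with {D, F}.
D, F → E applies; add {E} → now {D, E, F}.
E → B applies; add {B} → now {B, D, E, F}.
No further FD applies.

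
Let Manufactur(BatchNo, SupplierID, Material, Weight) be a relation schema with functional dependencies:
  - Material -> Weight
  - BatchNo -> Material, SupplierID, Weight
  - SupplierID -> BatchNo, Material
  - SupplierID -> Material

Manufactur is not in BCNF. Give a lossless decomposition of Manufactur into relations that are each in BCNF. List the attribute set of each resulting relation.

{BatchNo, Material, SupplierID}; {Material, Weight}

Candidate keys of the original relation: {BatchNo}, {SupplierID}.
{BatchNo, Material, SupplierID, Weight}: {Material} determines {Material, Weight} here but is not a superkey — split on Material -> Weight, giving {Material, Weight} and {BatchNo, Material, SupplierID}.
{Material, Weight} has no BCNF violation.
{BatchNo, Material, SupplierID} has no BCNF violation.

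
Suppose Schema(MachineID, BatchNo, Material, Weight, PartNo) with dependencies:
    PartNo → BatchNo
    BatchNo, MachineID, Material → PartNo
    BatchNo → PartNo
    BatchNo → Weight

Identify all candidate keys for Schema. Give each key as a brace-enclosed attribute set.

Attributes never on any right-hand side: {MachineID, Material} — every candidate key must contain all of them.
{BatchNo, MachineID, Material}⁺ = {BatchNo, MachineID, Material, PartNo, Weight} — all of the relation — so {BatchNo, MachineID, Material} is a candidate key.
{MachineID, Material, PartNo}⁺ = {BatchNo, MachineID, Material, PartNo, Weight} — all of the relation — so {MachineID, Material, PartNo} is a candidate key.
Any other superkey properly contains one of these, so there are no further candidate keys.

{BatchNo, MachineID, Material}, {MachineID, Material, PartNo}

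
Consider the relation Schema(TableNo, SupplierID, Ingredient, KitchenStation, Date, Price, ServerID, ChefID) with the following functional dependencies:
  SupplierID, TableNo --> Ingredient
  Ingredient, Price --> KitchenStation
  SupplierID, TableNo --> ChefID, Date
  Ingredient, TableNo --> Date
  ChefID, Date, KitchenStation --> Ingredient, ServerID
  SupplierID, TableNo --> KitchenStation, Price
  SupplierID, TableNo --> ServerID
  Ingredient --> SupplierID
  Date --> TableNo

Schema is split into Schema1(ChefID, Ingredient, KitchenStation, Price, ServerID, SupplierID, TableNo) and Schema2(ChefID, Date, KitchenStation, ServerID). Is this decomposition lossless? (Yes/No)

The shared attributes are {ChefID, KitchenStation, ServerID} and {ChefID, KitchenStation, ServerID}⁺ = {ChefID, KitchenStation, ServerID}.
The closure covers neither Schema1 nor Schema2 entirely; the join is not lossless.

No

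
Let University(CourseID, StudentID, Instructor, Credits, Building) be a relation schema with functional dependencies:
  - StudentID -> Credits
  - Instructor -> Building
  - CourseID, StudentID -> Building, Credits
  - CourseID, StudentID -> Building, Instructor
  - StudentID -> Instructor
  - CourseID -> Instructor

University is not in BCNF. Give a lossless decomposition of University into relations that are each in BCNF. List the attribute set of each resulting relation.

Candidate key of the original relation: {CourseID, StudentID}.
Within {Building, CourseID, Credits, Instructor, StudentID}: {StudentID}⁺ ∩ {Building, CourseID, Credits, Instructor, StudentID} = {Building, Credits, Instructor, StudentID}, not the whole set, so StudentID -> Building, Credits, Instructor violates BCNF; decompose into {Building, Credits, Instructor, StudentID} and {CourseID, StudentID}.
Within {Building, Credits, Instructor, StudentID}: {Instructor}⁺ ∩ {Building, Credits, Instructor, StudentID} = {Building, Instructor}, not the whole set, so Instructor -> Building violates BCNF; decompose into {Building, Instructor} and {Credits, Instructor, StudentID}.
{Building, Instructor} is in BCNF.
{Credits, Instructor, StudentID} is in BCNF.
{CourseID, StudentID} is in BCNF.

{Building, Instructor}; {CourseID, StudentID}; {Credits, Instructor, StudentID}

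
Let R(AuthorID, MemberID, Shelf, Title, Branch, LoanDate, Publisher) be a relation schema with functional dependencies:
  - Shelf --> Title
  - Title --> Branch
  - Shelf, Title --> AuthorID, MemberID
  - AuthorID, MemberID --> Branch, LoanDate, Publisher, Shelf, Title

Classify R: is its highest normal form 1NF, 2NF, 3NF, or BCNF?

Candidate keys: {AuthorID, MemberID}, {Shelf}. Prime attributes: {AuthorID, MemberID, Shelf}.
For Title --> Branch we have {Title}⁺ = {Branch, Title}; {Title} is not a superkey, so BCNF fails.
Because {Branch} is non-prime and the left side of Title --> Branch is not a superkey, the relation is not in 3NF.
No proper subset of a key has a non-prime attribute in its closure, so there is no partial dependency; 2NF holds.

2NF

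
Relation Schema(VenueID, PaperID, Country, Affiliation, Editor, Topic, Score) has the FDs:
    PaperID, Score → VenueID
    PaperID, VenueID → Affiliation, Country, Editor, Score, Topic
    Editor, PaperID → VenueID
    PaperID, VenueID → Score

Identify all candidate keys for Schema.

Attributes never on any right-hand side: {PaperID} — every candidate key must contain it.
Closure of {Editor, PaperID} is {Affiliation, Country, Editor, PaperID, Score, Topic, VenueID}, the whole schema; {Editor, PaperID} is a candidate key.
Closure of {PaperID, Score} is {Affiliation, Country, Editor, PaperID, Score, Topic, VenueID}, the whole schema; {PaperID, Score} is a candidate key.
Closure of {PaperID, VenueID} is {Affiliation, Country, Editor, PaperID, Score, Topic, VenueID}, the whole schema; {PaperID, VenueID} is a candidate key.
These are minimal and exhaustive — every other superkey contains one of them.

{Editor, PaperID}, {PaperID, Score}, {PaperID, VenueID}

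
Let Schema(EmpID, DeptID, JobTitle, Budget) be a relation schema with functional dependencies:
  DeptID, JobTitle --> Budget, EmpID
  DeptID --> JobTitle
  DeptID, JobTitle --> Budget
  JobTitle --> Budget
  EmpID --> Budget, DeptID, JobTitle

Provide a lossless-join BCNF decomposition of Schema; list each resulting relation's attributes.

Candidate keys of the original relation: {DeptID}, {EmpID}.
{Budget, DeptID, EmpID, JobTitle}: {JobTitle} determines {Budget, JobTitle} here but is not a superkey — split on JobTitle --> Budget, giving {Budget, JobTitle} and {DeptID, EmpID, JobTitle}.
{Budget, JobTitle}: every determinant is a superkey — BCNF.
{DeptID, EmpID, JobTitle}: every determinant is a superkey — BCNF.

{Budget, JobTitle}; {DeptID, EmpID, JobTitle}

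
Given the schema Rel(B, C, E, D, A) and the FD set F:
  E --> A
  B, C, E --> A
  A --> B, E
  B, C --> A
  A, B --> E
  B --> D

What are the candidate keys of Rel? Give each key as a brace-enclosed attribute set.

{A, C}, {B, C}, {C, E}

No FD produces {C}, so it must be in every candidate key.
{A, C}⁺ = {A, B, C, D, E}, which is every attribute, so {A, C} is a candidate key.
{B, C}⁺ = {A, B, C, D, E}, which is every attribute, so {B, C} is a candidate key.
{C, E}⁺ = {A, B, C, D, E}, which is every attribute, so {C, E} is a candidate key.
Any other superkey properly contains one of these, so there are no further candidate keys.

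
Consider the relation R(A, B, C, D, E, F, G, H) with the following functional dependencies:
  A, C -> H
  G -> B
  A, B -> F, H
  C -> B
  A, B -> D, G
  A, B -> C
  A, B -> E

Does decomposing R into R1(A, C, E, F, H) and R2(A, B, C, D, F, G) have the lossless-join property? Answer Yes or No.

The shared attributes are {A, C, F} and {A, C, F}⁺ = {A, B, C, D, E, F, G, H}.
R1 is contained in that closure, so R1 ∩ R2 -> R1 holds and the join is lossless.

Yes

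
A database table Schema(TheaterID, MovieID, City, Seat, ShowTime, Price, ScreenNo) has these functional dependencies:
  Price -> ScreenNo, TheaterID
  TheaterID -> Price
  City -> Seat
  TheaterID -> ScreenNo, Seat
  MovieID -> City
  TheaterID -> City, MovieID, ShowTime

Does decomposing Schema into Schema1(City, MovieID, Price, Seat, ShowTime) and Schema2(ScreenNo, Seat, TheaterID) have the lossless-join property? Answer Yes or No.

No

The shared attributes are {Seat} and {Seat}⁺ = {Seat}.
The closure covers neither Schema1 nor Schema2 entirely; the join is not lossless.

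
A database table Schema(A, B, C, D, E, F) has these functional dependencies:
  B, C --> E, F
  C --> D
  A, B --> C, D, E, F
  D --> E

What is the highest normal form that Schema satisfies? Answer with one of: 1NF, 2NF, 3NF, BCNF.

Candidate key: {A, B}. Prime attributes: {A, B}.
For B, C --> E, F we have {B, C}⁺ = {B, C, D, E, F}; {B, C} is not a superkey, so BCNF fails.
B, C --> E, F has non-prime {E, F} on the right and a non-superkey on the left, so 3NF fails.
No non-prime attribute depends on a proper subset of any candidate key, so 2NF holds.

2NF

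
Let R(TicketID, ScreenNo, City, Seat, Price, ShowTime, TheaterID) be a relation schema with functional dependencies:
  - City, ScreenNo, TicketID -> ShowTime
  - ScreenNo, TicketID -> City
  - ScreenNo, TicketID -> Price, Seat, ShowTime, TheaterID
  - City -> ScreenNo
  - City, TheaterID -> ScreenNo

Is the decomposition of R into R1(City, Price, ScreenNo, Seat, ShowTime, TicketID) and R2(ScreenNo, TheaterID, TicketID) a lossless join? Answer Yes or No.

Common attributes: {ScreenNo, TicketID}; their closure is {City, Price, ScreenNo, Seat, ShowTime, TheaterID, TicketID}.
R1 is contained in that closure, so R1 ∩ R2 -> R1 holds and the join is lossless.

Yes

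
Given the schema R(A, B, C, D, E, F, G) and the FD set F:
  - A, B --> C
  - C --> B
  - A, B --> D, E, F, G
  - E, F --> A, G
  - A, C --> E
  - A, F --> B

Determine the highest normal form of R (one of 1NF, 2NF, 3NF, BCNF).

3NF

Candidate keys: {A, B}, {A, C}, {A, F}, {E, F}. Prime attributes: {A, B, C, E, F}.
C --> B: {C}⁺ = {B, C}, which is not all of the attributes, so the left side is not a superkey — BCNF is violated.
Its right-hand attributes {B} are all prime, as are those of every other non-superkey FD — the relation is in 3NF.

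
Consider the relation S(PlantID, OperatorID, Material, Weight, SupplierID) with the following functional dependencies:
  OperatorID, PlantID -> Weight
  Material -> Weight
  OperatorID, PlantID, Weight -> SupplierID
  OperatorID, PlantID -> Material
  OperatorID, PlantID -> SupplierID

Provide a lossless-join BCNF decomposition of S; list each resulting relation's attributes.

Candidate key of the original relation: {OperatorID, PlantID}.
Within {Material, OperatorID, PlantID, SupplierID, Weight}: {Material}⁺ ∩ {Material, OperatorID, PlantID, SupplierID, Weight} = {Material, Weight}, not the whole set, so Material -> Weight violates BCNF; decompose into {Material, Weight} and {Material, OperatorID, PlantID, SupplierID}.
{Material, Weight}: every determinant is a superkey — BCNF.
{Material, OperatorID, PlantID, SupplierID}: every determinant is a superkey — BCNF.

{Material, OperatorID, PlantID, SupplierID}; {Material, Weight}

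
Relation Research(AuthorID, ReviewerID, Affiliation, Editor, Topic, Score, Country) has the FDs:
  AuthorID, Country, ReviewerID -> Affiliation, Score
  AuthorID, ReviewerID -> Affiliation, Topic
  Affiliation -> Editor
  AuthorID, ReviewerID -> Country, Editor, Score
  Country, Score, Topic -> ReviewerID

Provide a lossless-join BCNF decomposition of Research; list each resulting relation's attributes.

{Affiliation, AuthorID, Country, Score, Topic}; {Affiliation, Editor}; {Country, ReviewerID, Score, Topic}

Candidate keys of the original relation: {AuthorID, Country, Score, Topic}, {AuthorID, ReviewerID}.
In {Affiliation, AuthorID, Country, Editor, ReviewerID, Score, Topic}, {Affiliation} is not a superkey ({Affiliation}⁺ restricted to this set is {Affiliation, Editor}), so split on Affiliation -> Editor into {Affiliation, Editor} and {Affiliation, AuthorID, Country, ReviewerID, Score, Topic}.
{Affiliation, Editor}: every determinant is a superkey — BCNF.
In {Affiliation, AuthorID, Country, ReviewerID, Score, Topic}, {Country, Score, Topic} is not a superkey ({Country, Score, Topic}⁺ restricted to this set is {Country, ReviewerID, Score, Topic}), so split on Country, Score, Topic -> ReviewerID into {Country, ReviewerID, Score, Topic} and {Affiliation, AuthorID, Country, Score, Topic}.
{Country, ReviewerID, Score, Topic}: every determinant is a superkey — BCNF.
{Affiliation, AuthorID, Country, Score, Topic}: every determinant is a superkey — BCNF.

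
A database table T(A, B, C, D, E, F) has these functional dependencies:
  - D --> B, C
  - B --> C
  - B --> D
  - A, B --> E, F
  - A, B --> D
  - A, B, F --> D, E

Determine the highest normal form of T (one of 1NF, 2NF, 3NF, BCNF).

Candidate keys: {A, B}, {A, D}. Prime attributes: {A, B, D}.
D --> B, C: {D}⁺ = {B, C, D}, which is not all of the attributes, so the left side is not a superkey — BCNF is violated.
Because {C} is non-prime and the left side of D --> B, C is not a superkey, the relation is not in 3NF.
Since {B} ⊂ {A, B} and {B}⁺ ⊇ {C} with {C} non-prime, there is a partial dependency; 2NF fails.

1NF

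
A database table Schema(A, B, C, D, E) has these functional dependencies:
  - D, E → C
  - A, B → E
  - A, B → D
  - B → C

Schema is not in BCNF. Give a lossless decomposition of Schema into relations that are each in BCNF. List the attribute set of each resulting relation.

{A, B, D, E}; {C, D, E}

Candidate key of the original relation: {A, B}.
{A, B, C, D, E}: {D, E} determines {C, D, E} here but is not a superkey — split on D, E → C, giving {C, D, E} and {A, B, D, E}.
{C, D, E} is in BCNF.
{A, B, D, E} is in BCNF.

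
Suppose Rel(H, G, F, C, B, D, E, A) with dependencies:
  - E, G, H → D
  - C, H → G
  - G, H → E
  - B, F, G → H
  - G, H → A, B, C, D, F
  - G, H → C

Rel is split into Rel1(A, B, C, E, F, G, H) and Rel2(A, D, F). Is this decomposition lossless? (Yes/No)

No

Rel1 ∩ Rel2 = {A, F}; its closure under F is {A, F}.
Rel1 ⊄ {A, F} and Rel2 ⊄ {A, F}, so the split is lossy.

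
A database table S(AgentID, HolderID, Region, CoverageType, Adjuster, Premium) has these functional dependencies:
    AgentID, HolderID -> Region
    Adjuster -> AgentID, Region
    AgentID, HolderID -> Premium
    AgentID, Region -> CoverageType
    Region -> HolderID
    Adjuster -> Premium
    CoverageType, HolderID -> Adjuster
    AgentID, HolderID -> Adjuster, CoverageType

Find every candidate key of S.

Closure of {Adjuster} is {Adjuster, AgentID, CoverageType, HolderID, Premium, Region}, the whole schema; {Adjuster} is a candidate key.
Closure of {AgentID, HolderID} is {Adjuster, AgentID, CoverageType, HolderID, Premium, Region}, the whole schema; {AgentID, HolderID} is a candidate key.
Closure of {AgentID, Region} is {Adjuster, AgentID, CoverageType, HolderID, Premium, Region}, the whole schema; {AgentID, Region} is a candidate key.
Closure of {CoverageType, HolderID} is {Adjuster, AgentID, CoverageType, HolderID, Premium, Region}, the whole schema; {CoverageType, HolderID} is a candidate key.
Closure of {CoverageType, Region} is {Adjuster, AgentID, CoverageType, HolderID, Premium, Region}, the whole schema; {CoverageType, Region} is a candidate key.
No proper subset of any of these is a key, and no other minimal superkey exists.

{Adjuster}, {AgentID, HolderID}, {AgentID, Region}, {CoverageType, HolderID}, {CoverageType, Region}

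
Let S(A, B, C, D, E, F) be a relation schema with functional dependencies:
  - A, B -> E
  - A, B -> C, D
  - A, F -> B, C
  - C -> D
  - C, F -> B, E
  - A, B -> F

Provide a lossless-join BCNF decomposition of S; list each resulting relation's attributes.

Candidate keys of the original relation: {A, B}, {A, F}.
Within {A, B, C, D, E, F}: {C}⁺ ∩ {A, B, C, D, E, F} = {C, D}, not the whole set, so C -> D violates BCNF; decompose into {C, D} and {A, B, C, E, F}.
{C, D} has no BCNF violation.
Within {A, B, C, E, F}: {C, F}⁺ ∩ {A, B, C, E, F} = {B, C, E, F}, not the whole set, so C, F -> B, E violates BCNF; decompose into {B, C, E, F} and {A, C, F}.
{B, C, E, F} has no BCNF violation.
{A, C, F} has no BCNF violation.

{A, C, F}; {B, C, E, F}; {C, D}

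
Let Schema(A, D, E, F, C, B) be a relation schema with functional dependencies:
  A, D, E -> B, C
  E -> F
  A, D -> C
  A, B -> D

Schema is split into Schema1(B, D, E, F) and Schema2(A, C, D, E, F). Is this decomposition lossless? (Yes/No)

The shared attributes are {D, E, F} and {D, E, F}⁺ = {D, E, F}.
Schema1 ⊄ {D, E, F} and Schema2 ⊄ {D, E, F}, so the split is lossy.

No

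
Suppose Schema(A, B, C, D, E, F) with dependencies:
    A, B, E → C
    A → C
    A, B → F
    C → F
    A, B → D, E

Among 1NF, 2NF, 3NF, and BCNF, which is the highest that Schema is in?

1NF

Candidate key: {A, B}. Prime attributes: {A, B}.
A → C breaks BCNF: {A}⁺ = {A, C, F}, so {A} is not a superkey.
A → C has non-prime {C} on the right and a non-superkey on the left, so 3NF fails.
The proper key subset {A} of {A, B} determines non-prime {C, F}, so the relation is not even in 2NF.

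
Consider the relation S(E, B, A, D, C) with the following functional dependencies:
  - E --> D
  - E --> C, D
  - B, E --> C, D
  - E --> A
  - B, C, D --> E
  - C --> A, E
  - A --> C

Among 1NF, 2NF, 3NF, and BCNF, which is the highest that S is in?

1NF

Candidate keys: {A, B}, {B, C}, {B, E}. Prime attributes: {A, B, C, E}.
E --> D breaks BCNF: {E}⁺ = {A, C, D, E}, so {E} is not a superkey.
Because {D} is non-prime and the left side of E --> D is not a superkey, the relation is not in 3NF.
{A} is a proper subset of the key {A, B}, and {A}⁺ contains the non-prime attribute {D} — a partial dependency, so 2NF is violated.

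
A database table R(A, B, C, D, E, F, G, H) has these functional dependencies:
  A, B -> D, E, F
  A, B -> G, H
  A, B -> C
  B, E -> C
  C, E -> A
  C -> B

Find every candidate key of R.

{A, B}⁺ = {A, B, C, D, E, F, G, H} — all of the relation — so {A, B} is a candidate key.
{A, C}⁺ = {A, B, C, D, E, F, G, H} — all of the relation — so {A, C} is a candidate key.
{B, E}⁺ = {A, B, C, D, E, F, G, H} — all of the relation — so {B, E} is a candidate key.
{C, E}⁺ = {A, B, C, D, E, F, G, H} — all of the relation — so {C, E} is a candidate key.
These are minimal and exhaustive — every other superkey contains one of them.

{A, B}, {A, C}, {B, E}, {C, E}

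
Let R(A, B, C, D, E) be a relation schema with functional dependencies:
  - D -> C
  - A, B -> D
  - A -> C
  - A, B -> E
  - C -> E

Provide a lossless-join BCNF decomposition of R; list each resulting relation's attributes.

{A, B, D}; {C, D}; {C, E}

Candidate key of the original relation: {A, B}.
In {A, B, C, D, E}, {D} is not a superkey ({D}⁺ restricted to this set is {C, D, E}), so split on D -> C, E into {C, D, E} and {A, B, D}.
In {C, D, E}, {C} is not a superkey ({C}⁺ restricted to this set is {C, E}), so split on C -> E into {C, E} and {C, D}.
{C, E} has no BCNF violation.
{C, D} has no BCNF violation.
{A, B, D} has no BCNF violation.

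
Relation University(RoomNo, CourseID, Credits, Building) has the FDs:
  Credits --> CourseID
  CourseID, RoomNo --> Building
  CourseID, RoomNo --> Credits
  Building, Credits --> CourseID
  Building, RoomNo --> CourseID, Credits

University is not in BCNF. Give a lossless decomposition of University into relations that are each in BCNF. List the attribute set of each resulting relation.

{Building, Credits, RoomNo}; {CourseID, Credits}

Candidate keys of the original relation: {Building, RoomNo}, {CourseID, RoomNo}, {Credits, RoomNo}.
{Building, CourseID, Credits, RoomNo}: {Credits} determines {CourseID, Credits} here but is not a superkey — split on Credits --> CourseID, giving {CourseID, Credits} and {Building, Credits, RoomNo}.
{CourseID, Credits} has no BCNF violation.
{Building, Credits, RoomNo} has no BCNF violation.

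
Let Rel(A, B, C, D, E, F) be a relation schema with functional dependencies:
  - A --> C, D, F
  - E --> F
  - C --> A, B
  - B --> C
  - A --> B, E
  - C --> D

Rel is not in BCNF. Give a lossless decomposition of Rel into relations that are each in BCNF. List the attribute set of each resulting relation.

{A, B, C, D, E}; {E, F}

Candidate keys of the original relation: {A}, {B}, {C}.
In {A, B, C, D, E, F}, {E} is not a superkey ({E}⁺ restricted to this set is {E, F}), so split on E --> F into {E, F} and {A, B, C, D, E}.
{E, F} is in BCNF.
{A, B, C, D, E} is in BCNF.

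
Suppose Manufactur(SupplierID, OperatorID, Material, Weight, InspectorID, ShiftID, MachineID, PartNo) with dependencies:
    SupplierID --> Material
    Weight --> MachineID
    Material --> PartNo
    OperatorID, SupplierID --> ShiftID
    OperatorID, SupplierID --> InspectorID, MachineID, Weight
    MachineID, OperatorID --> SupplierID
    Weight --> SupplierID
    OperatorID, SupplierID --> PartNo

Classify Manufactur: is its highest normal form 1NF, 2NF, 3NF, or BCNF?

Candidate keys: {MachineID, OperatorID}, {OperatorID, SupplierID}, {OperatorID, Weight}. Prime attributes: {MachineID, OperatorID, SupplierID, Weight}.
For SupplierID --> Material we have {SupplierID}⁺ = {Material, PartNo, SupplierID}; {SupplierID} is not a superkey, so BCNF fails.
SupplierID --> Material has non-prime {Material} on the right and a non-superkey on the left, so 3NF fails.
Since {SupplierID} ⊂ {OperatorID, SupplierID} and {SupplierID}⁺ ⊇ {Material, PartNo} with {Material, PartNo} non-prime, there is a partial dependency; 2NF fails.

1NF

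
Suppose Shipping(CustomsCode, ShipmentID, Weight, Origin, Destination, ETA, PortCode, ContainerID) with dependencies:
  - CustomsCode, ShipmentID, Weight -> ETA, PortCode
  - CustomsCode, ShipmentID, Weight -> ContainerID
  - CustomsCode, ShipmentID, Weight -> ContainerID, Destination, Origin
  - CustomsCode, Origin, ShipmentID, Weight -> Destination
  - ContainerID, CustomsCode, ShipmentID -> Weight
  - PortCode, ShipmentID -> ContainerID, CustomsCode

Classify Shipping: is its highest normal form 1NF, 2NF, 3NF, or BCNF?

Candidate keys: {ContainerID, CustomsCode, ShipmentID}, {CustomsCode, ShipmentID, Weight}, {PortCode, ShipmentID}. Prime attributes: {ContainerID, CustomsCode, PortCode, ShipmentID, Weight}.
The left-hand side of every FD is a superkey, so BCNF is satisfied.

BCNF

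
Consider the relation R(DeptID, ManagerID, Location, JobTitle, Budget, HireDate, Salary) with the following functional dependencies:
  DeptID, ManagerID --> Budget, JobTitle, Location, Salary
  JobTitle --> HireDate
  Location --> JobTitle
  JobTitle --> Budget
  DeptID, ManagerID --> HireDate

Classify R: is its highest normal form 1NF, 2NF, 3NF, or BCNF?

Candidate key: {DeptID, ManagerID}. Prime attributes: {DeptID, ManagerID}.
JobTitle --> HireDate breaks BCNF: {JobTitle}⁺ = {Budget, HireDate, JobTitle}, so {JobTitle} is not a superkey.
JobTitle --> HireDate determines the non-prime attribute {HireDate} from a non-superkey — 3NF is violated.
No proper subset of a key has a non-prime attribute in its closure, so there is no partial dependency; 2NF holds.

2NF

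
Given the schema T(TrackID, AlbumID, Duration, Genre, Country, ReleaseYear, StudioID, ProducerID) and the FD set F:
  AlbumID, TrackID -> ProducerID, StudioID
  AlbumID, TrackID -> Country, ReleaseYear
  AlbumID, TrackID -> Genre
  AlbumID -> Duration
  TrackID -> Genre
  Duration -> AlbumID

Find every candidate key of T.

{AlbumID, TrackID}, {Duration, TrackID}

No FD produces {TrackID}, so it must be in every candidate key.
{AlbumID, TrackID}⁺ = {AlbumID, Country, Duration, Genre, ProducerID, ReleaseYear, StudioID, TrackID}, which is every attribute, so {AlbumID, TrackID} is a candidate key.
{Duration, TrackID}⁺ = {AlbumID, Country, Duration, Genre, ProducerID, ReleaseYear, StudioID, TrackID}, which is every attribute, so {Duration, TrackID} is a candidate key.
Any other superkey properly contains one of these, so there are no further candidate keys.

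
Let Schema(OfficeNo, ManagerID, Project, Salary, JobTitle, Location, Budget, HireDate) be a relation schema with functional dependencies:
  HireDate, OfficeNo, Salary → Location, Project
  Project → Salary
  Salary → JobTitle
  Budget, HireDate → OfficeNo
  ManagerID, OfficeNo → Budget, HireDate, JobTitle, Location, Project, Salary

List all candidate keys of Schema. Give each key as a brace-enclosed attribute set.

{Budget, HireDate, ManagerID}, {ManagerID, OfficeNo}

No FD produces {ManagerID}, so it must be in every candidate key.
{ManagerID, OfficeNo} is a candidate key since {ManagerID, OfficeNo}⁺ = {Budget, HireDate, JobTitle, Location, ManagerID, OfficeNo, Project, Salary} covers every attribute.
{Budget, HireDate, ManagerID} is a candidate key since {Budget, HireDate, ManagerID}⁺ = {Budget, HireDate, JobTitle, Location, ManagerID, OfficeNo, Project, Salary} covers every attribute.
No proper subset of any of these is a key, and no other minimal superkey exists.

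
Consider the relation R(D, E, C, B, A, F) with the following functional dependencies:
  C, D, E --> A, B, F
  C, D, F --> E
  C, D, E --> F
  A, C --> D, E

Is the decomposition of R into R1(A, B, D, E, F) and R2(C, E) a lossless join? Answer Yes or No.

No

The shared attributes are {E} and {E}⁺ = {E}.
The closure covers neither R1 nor R2 entirely; the join is not lossless.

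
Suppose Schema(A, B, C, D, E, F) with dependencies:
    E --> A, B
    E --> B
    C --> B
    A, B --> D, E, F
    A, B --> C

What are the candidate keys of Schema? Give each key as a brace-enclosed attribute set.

{E}⁺ = {A, B, C, D, E, F} — all of the relation — so {E} is a candidate key.
{A, B}⁺ = {A, B, C, D, E, F} — all of the relation — so {A, B} is a candidate key.
{A, C}⁺ = {A, B, C, D, E, F} — all of the relation — so {A, C} is a candidate key.
These are minimal and exhaustive — every other superkey contains one of them.

{A, B}, {A, C}, {E}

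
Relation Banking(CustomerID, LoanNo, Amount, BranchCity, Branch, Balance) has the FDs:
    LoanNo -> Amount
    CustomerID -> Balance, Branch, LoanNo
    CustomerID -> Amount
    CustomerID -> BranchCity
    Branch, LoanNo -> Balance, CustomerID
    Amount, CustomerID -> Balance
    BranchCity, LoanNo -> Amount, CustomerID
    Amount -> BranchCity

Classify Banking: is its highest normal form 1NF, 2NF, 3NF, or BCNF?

2NF

Candidate keys: {CustomerID}, {LoanNo}. Prime attributes: {CustomerID, LoanNo}.
Amount -> BranchCity: {Amount}⁺ = {Amount, BranchCity}, which is not all of the attributes, so the left side is not a superkey — BCNF is violated.
Because {BranchCity} is non-prime and the left side of Amount -> BranchCity is not a superkey, the relation is not in 3NF.
With only single-attribute keys there can be no partial dependency, so 2NF holds.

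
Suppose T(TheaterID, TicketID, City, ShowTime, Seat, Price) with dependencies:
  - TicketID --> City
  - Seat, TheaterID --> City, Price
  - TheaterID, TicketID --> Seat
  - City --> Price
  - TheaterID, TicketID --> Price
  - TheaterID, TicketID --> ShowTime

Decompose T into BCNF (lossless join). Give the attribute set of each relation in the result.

Candidate key of the original relation: {TheaterID, TicketID}.
Within {City, Price, Seat, ShowTime, TheaterID, TicketID}: {TicketID}⁺ ∩ {City, Price, Seat, ShowTime, TheaterID, TicketID} = {City, Price, TicketID}, not the whole set, so TicketID --> City, Price violates BCNF; decompose into {City, Price, TicketID} and {Seat, ShowTime, TheaterID, TicketID}.
Within {City, Price, TicketID}: {City}⁺ ∩ {City, Price, TicketID} = {City, Price}, not the whole set, so City --> Price violates BCNF; decompose into {City, Price} and {City, TicketID}.
{City, Price}: every determinant is a superkey — BCNF.
{City, TicketID}: every determinant is a superkey — BCNF.
{Seat, ShowTime, TheaterID, TicketID}: every determinant is a superkey — BCNF.

{City, Price}; {City, TicketID}; {Seat, ShowTime, TheaterID, TicketID}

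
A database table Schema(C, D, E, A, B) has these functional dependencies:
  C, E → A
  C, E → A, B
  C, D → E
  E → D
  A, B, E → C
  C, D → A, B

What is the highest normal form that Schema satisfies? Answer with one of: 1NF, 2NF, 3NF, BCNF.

Candidate keys: {A, B, E}, {C, D}, {C, E}. Prime attributes: {A, B, C, D, E}.
E → D breaks BCNF: {E}⁺ = {D, E}, so {E} is not a superkey.
Its right-hand attributes {D} are all prime, as are those of every other non-superkey FD — the relation is in 3NF.

3NF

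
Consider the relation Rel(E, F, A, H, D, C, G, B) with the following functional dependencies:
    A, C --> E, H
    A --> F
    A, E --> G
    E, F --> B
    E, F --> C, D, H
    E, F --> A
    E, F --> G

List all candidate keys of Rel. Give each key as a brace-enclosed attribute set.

{A, C}⁺ = {A, B, C, D, E, F, G, H}, which is every attribute, so {A, C} is a candidate key.
{A, E}⁺ = {A, B, C, D, E, F, G, H}, which is every attribute, so {A, E} is a candidate key.
{E, F}⁺ = {A, B, C, D, E, F, G, H}, which is every attribute, so {E, F} is a candidate key.
Any other superkey properly contains one of these, so there are no further candidate keys.

{A, C}, {A, E}, {E, F}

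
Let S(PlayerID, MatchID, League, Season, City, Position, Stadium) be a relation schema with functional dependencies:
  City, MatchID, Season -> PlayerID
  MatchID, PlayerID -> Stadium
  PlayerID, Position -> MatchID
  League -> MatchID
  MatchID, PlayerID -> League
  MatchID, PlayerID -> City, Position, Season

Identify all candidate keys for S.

{City, League, Season}, {City, MatchID, Season}, {League, PlayerID}, {MatchID, PlayerID}, {PlayerID, Position}

{League, PlayerID} is a candidate key since {League, PlayerID}⁺ = {City, League, MatchID, PlayerID, Position, Season, Stadium} covers every attribute.
{MatchID, PlayerID} is a candidate key since {MatchID, PlayerID}⁺ = {City, League, MatchID, PlayerID, Position, Season, Stadium} covers every attribute.
{PlayerID, Position} is a candidate key since {PlayerID, Position}⁺ = {City, League, MatchID, PlayerID, Position, Season, Stadium} covers every attribute.
{City, League, Season} is a candidate key since {City, League, Season}⁺ = {City, League, MatchID, PlayerID, Position, Season, Stadium} covers every attribute.
{City, MatchID, Season} is a candidate key since {City, MatchID, Season}⁺ = {City, League, MatchID, PlayerID, Position, Season, Stadium} covers every attribute.
These are minimal and exhaustive — every other superkey contains one of them.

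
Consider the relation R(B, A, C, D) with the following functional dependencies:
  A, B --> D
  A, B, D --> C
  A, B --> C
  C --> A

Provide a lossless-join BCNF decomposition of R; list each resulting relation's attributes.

Candidate keys of the original relation: {A, B}, {B, C}.
Within {A, B, C, D}: {C}⁺ ∩ {A, B, C, D} = {A, C}, not the whole set, so C --> A violates BCNF; decompose into {A, C} and {B, C, D}.
{A, C} has no BCNF violation.
{B, C, D} has no BCNF violation.

{A, C}; {B, C, D}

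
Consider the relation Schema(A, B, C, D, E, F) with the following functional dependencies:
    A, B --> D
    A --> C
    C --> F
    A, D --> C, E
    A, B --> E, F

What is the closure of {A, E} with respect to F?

{A, C, E, F}

Start with {A, E}.
A --> C applies; add {C} → now {A, C, E}.
C --> F applies; add {F} → now {A, C, E, F}.
No further FD applies.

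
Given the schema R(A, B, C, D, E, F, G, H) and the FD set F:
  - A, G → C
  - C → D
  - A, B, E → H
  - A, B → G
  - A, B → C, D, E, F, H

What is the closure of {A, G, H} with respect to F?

Start with {A, G, H}.
A, G → C applies; add {C} → now {A, C, G, H}.
C → D applies; add {D} → now {A, C, D, G, H}.
No further FD applies.

{A, C, D, G, H}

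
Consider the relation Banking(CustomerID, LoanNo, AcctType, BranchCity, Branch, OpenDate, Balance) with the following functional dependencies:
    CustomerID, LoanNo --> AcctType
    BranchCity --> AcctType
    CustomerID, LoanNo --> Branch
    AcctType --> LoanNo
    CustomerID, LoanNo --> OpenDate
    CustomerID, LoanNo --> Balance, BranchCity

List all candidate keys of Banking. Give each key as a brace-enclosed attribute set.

Attributes never on any right-hand side: {CustomerID} — every candidate key must contain it.
Closure of {AcctType, CustomerID} is {AcctType, Balance, Branch, BranchCity, CustomerID, LoanNo, OpenDate}, the whole schema; {AcctType, CustomerID} is a candidate key.
Closure of {BranchCity, CustomerID} is {AcctType, Balance, Branch, BranchCity, CustomerID, LoanNo, OpenDate}, the whole schema; {BranchCity, CustomerID} is a candidate key.
Closure of {CustomerID, LoanNo} is {AcctType, Balance, Branch, BranchCity, CustomerID, LoanNo, OpenDate}, the whole schema; {CustomerID, LoanNo} is a candidate key.
These are minimal and exhaustive — every other superkey contains one of them.

{AcctType, CustomerID}, {BranchCity, CustomerID}, {CustomerID, LoanNo}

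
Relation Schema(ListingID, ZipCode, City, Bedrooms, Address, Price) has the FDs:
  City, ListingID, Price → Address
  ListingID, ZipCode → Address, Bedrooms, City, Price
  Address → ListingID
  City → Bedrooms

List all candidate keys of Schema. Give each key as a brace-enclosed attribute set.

{Address, ZipCode}, {ListingID, ZipCode}

Attributes never on any right-hand side: {ZipCode} — every candidate key must contain it.
Closure of {Address, ZipCode} is {Address, Bedrooms, City, ListingID, Price, ZipCode}, the whole schema; {Address, ZipCode} is a candidate key.
Closure of {ListingID, ZipCode} is {Address, Bedrooms, City, ListingID, Price, ZipCode}, the whole schema; {ListingID, ZipCode} is a candidate key.
Any other superkey properly contains one of these, so there are no further candidate keys.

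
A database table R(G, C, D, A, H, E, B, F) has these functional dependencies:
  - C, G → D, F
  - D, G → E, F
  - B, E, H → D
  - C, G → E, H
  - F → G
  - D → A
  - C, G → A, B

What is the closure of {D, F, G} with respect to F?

{A, D, E, F, G}

Start with {D, F, G}.
D, G → E, F applies; add {E} → now {D, E, F, G}.
D → A applies; add {A} → now {A, D, E, F, G}.
No further FD applies.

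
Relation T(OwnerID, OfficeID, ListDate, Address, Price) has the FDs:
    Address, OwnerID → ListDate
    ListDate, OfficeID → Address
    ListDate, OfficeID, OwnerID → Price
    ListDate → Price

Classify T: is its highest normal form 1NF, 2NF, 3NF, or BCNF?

1NF

Candidate keys: {Address, OfficeID, OwnerID}, {ListDate, OfficeID, OwnerID}. Prime attributes: {Address, ListDate, OfficeID, OwnerID}.
For Address, OwnerID → ListDate we have {Address, OwnerID}⁺ = {Address, ListDate, OwnerID, Price}; {Address, OwnerID} is not a superkey, so BCNF fails.
ListDate → Price has non-prime {Price} on the right and a non-superkey on the left, so 3NF fails.
The proper key subset {Address, OwnerID} of {Address, OfficeID, OwnerID} determines non-prime {Price}, so the relation is not even in 2NF.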